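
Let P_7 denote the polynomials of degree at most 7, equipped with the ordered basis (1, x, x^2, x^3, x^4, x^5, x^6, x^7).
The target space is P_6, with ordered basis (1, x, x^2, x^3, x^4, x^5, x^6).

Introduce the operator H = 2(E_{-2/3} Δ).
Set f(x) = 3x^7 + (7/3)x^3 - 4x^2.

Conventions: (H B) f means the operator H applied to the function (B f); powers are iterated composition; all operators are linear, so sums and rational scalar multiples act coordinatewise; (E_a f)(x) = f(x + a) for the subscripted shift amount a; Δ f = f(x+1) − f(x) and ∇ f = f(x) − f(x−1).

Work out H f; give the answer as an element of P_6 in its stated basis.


the image equals g(x) = 42x^6 - 42x^5 + 70x^4 - (350/9)x^3 + (280/9)x^2 - (656/27)x + 1112/243

Δ f = 21x^6 + 63x^5 + 105x^4 + 105x^3 + 70x^2 + 20x + 4/3
E_{-2/3} Δ f = 21x^6 - 21x^5 + 35x^4 - (175/9)x^3 + (140/9)x^2 - (328/27)x + 556/243
(2(E_{-2/3} Δ)) f = 42x^6 - 42x^5 + 70x^4 - (350/9)x^3 + (280/9)x^2 - (656/27)x + 1112/243


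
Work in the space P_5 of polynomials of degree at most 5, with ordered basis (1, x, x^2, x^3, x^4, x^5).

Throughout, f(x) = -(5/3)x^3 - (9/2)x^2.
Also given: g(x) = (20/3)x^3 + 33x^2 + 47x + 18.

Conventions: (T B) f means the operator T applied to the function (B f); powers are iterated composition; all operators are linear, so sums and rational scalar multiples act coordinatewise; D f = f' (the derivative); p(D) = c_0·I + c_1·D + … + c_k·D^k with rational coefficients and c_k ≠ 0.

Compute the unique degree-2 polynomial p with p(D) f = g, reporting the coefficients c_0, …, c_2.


D^0 f = -(5/3)x^3 - (9/2)x^2
D^1 f = -5x^2 - 9x
D^2 f = -10x - 9
matching coefficients of g against c_0 f + c_1 Df + … from the top degree down determines the c_i
solution: c_0 = -4, c_1 = -3, c_2 = -2

c_0 = -4, c_1 = -3, c_2 = -2


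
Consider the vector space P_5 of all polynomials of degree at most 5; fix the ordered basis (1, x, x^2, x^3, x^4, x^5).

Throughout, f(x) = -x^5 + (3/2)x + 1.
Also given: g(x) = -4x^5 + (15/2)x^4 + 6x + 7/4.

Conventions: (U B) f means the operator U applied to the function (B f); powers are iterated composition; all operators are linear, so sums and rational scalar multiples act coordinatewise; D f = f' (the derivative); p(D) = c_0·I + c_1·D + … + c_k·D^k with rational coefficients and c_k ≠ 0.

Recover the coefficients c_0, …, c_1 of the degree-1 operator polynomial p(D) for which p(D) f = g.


p(D) = 4·I − (3/2)·D, i.e. c_0 = 4, c_1 = -3/2

D^0 f = -x^5 + (3/2)x + 1
D^1 f = -5x^4 + 3/2
matching coefficients of g against c_0 f + c_1 Df + … from the top degree down determines the c_i
solution: c_0 = 4, c_1 = -3/2


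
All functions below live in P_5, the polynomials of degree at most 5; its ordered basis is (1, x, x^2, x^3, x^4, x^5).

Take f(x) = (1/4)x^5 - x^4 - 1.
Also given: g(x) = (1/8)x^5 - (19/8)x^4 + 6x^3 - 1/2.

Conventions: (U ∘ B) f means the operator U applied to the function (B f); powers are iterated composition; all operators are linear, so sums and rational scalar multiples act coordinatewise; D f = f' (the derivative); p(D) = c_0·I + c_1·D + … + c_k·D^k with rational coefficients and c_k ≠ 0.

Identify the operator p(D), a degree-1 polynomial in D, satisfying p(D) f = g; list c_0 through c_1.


D^0 f = (1/4)x^5 - x^4 - 1
D^1 f = (5/4)x^4 - 4x^3
matching coefficients of g against c_0 f + c_1 Df + … from the top degree down determines the c_i
solution: c_0 = 1/2, c_1 = -3/2

c_0 = 1/2, c_1 = -3/2


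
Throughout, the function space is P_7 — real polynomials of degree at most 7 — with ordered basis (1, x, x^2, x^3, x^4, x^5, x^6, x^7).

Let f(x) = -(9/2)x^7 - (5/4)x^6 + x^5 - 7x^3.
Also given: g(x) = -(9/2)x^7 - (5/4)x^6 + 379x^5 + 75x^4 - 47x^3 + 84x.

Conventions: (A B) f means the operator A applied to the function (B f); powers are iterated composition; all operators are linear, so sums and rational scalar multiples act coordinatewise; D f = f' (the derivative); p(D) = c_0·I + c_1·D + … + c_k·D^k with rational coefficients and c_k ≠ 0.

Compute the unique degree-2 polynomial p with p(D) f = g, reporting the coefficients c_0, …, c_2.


D^0 f = -(9/2)x^7 - (5/4)x^6 + x^5 - 7x^3
D^1 f = -(63/2)x^6 - (15/2)x^5 + 5x^4 - 21x^2
D^2 f = -189x^5 - (75/2)x^4 + 20x^3 - 42x
matching coefficients of g against c_0 f + c_1 Df + … from the top degree down determines the c_i
solution: c_0 = 1, c_1 = 0, c_2 = -2

p(D) = I − 2·D^2, i.e. c_0 = 1, c_1 = 0, c_2 = -2


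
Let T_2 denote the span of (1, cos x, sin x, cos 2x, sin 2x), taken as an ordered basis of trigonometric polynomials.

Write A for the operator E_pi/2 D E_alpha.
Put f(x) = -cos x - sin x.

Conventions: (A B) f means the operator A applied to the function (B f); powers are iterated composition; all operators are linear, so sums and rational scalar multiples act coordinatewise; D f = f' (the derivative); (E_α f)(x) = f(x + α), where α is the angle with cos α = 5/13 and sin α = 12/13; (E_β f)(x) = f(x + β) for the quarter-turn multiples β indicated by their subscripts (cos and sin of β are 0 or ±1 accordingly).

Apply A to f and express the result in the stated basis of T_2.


the image equals g(x) = (17/13)cos x - (7/13)sin x

E_alpha f = -(17/13)cos x + (7/13)sin x
D E_alpha f = (7/13)cos x + (17/13)sin x
E_pi/2 D E_alpha f = (17/13)cos x - (7/13)sin x


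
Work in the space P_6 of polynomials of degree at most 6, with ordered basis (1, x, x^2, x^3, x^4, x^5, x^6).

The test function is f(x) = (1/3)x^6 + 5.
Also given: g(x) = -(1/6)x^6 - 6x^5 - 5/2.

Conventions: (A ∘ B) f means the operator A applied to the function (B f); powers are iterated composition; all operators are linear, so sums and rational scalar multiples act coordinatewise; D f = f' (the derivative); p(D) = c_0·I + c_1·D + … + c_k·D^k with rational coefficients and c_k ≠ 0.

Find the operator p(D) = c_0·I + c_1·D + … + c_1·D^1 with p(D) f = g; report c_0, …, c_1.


D^0 f = (1/3)x^6 + 5
D^1 f = 2x^5
matching coefficients of g against c_0 f + c_1 Df + … from the top degree down determines the c_i
solution: c_0 = -1/2, c_1 = -3

c_0 = -1/2, c_1 = -3


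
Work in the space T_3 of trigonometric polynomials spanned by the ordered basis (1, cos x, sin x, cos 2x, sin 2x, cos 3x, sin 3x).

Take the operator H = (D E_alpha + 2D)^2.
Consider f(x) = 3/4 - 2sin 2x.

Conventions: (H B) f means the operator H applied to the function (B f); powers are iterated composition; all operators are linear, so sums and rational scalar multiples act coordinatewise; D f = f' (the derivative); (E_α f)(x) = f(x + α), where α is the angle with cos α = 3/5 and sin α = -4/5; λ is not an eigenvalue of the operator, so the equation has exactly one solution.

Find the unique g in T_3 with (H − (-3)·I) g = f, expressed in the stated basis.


g(x) = 1/4 + (16512/125617)cos 2x + (6434/125617)sin 2x

write g with unknown coordinates in the stated basis and equate coefficients in (H − (-3)·I) g = f
solving from the highest basis element down gives g = 1/4 + (16512/125617)cos 2x + (6434/125617)sin 2x
check: H g = -(49536/125617)cos 2x - (270536/125617)sin 2x
so H g − (-3)·g = 3/4 - 2sin 2x = f ✓


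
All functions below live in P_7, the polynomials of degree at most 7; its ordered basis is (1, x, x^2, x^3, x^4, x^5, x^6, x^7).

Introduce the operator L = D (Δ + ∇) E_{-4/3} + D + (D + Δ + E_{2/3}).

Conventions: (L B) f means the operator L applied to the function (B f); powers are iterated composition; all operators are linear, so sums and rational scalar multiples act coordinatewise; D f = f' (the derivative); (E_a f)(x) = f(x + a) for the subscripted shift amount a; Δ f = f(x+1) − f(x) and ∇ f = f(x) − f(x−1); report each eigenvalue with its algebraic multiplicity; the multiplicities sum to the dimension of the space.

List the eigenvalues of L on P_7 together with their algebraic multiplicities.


λ = 1 (multiplicity 8)

image of 1: 1
image of x: x + 11/3
image of x^2: x^2 + (22/3)x + 49/9
image of x^3: x^3 + 11x^2 + (49/3)x - 397/27
image of x^4: x^4 + (44/3)x^3 + (98/3)x^2 - (1588/27)x + 4201/81
image of x^5: x^5 + (55/3)x^4 + (490/9)x^3 - (3970/27)x^2 + (21005/81)x - 35725/243
image of x^6: x^6 + 22x^5 + (245/3)x^4 - (7940/27)x^3 + (21005/27)x^2 - (71450/81)x + 303301/729
image of x^7: x^7 + (77/3)x^6 + (343/3)x^5 - (13895/27)x^4 + (147035/81)x^3 - (250075/81)x^2 + (2123107/729)x - 2468293/2187
the matrix is upper triangular; its diagonal is (1, 1, 1, 1, 1, 1, 1, 1)
for a triangular matrix the eigenvalues are the diagonal entries, with algebraic multiplicity their repetition count


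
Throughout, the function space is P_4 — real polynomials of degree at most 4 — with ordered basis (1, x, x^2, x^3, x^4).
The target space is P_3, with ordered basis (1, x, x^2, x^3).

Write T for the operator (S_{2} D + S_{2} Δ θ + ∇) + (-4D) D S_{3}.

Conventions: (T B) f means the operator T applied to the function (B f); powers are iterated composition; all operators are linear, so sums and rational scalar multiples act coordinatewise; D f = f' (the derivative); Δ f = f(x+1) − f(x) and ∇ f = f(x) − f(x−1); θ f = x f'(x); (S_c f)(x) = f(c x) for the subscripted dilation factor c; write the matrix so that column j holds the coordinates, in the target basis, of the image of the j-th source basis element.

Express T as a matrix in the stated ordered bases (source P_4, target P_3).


the matrix is [[0, 3, -71, 4, 3]; [0, 0, 14, -633, 36]; [0, 0, 0, 51, -3798]; [0, 0, 0, 0, 164]] (rows listed top to bottom)

image of 1: 0
image of x: 3
image of x^2: 14x - 71
image of x^3: 51x^2 - 633x + 4
image of x^4: 164x^3 - 3798x^2 + 36x + 3
each image's coordinates form column j of the matrix


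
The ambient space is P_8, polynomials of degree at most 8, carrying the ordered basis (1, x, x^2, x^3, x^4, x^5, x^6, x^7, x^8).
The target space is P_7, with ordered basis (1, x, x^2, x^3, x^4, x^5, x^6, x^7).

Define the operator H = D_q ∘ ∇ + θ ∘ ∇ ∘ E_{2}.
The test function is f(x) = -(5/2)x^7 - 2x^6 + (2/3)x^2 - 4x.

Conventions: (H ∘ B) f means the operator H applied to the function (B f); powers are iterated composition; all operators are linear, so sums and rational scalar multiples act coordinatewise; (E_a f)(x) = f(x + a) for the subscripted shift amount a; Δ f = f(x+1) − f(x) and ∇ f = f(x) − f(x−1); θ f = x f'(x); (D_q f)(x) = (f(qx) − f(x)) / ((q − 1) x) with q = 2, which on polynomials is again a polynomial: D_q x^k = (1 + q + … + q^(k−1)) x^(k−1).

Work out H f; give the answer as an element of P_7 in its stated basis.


∇ f = -(35/2)x^6 + (81/2)x^5 - (115/2)x^4 + (95/2)x^3 - (45/2)x^2 + (41/6)x - 31/6
D_q ∇ f = -(2205/2)x^5 + (2511/2)x^4 - (1725/2)x^3 + (665/2)x^2 - (135/2)x + 41/6
E_{2} f = -(5/2)x^7 - 37x^6 - 234x^5 - 820x^4 - 1720x^3 - (6478/3)x^2 - (4516/3)x - 1360/3
∇ E_{2} f = -(35/2)x^6 - (339/2)x^5 - (1405/2)x^4 - (3185/2)x^3 - (4155/2)x^2 - (8839/6)x - 891/2
θ ∇ E_{2} f = -105x^6 - (1695/2)x^5 - 2810x^4 - (9555/2)x^3 - 4155x^2 - (8839/6)x
(D_q ∘ ∇ + θ ∘ ∇ ∘ E_{2}) f = -105x^6 - 1950x^5 - (3109/2)x^4 - 5640x^3 - (7645/2)x^2 - (4622/3)x + 41/6

g(x) = -105x^6 - 1950x^5 - (3109/2)x^4 - 5640x^3 - (7645/2)x^2 - (4622/3)x + 41/6


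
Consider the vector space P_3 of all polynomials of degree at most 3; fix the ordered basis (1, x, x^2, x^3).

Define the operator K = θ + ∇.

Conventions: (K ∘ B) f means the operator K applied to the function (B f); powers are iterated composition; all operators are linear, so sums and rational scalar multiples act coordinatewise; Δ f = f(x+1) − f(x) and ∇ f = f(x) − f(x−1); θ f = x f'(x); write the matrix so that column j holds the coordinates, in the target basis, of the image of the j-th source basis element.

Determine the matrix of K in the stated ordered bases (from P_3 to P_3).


the matrix is [[0, 1, -1, 1]; [0, 1, 2, -3]; [0, 0, 2, 3]; [0, 0, 0, 3]] (rows listed top to bottom)

image of 1: 0
image of x: x + 1
image of x^2: 2x^2 + 2x - 1
image of x^3: 3x^3 + 3x^2 - 3x + 1
each image's coordinates form column j of the matrix


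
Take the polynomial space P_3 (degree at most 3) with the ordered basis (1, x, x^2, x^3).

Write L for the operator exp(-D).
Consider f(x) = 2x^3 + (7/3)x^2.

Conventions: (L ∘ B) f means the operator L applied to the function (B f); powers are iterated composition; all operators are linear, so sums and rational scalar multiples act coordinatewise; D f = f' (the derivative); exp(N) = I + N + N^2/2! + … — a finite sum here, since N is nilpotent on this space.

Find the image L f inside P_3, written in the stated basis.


order-1 term: -6x^2 - (14/3)x
order-2 term: 6x + 7/3
order-3 term: -2
the series for exp(-D) f terminates at order 3
exp(-D) f = 2x^3 - (11/3)x^2 + (4/3)x + 1/3

the image equals g(x) = 2x^3 - (11/3)x^2 + (4/3)x + 1/3


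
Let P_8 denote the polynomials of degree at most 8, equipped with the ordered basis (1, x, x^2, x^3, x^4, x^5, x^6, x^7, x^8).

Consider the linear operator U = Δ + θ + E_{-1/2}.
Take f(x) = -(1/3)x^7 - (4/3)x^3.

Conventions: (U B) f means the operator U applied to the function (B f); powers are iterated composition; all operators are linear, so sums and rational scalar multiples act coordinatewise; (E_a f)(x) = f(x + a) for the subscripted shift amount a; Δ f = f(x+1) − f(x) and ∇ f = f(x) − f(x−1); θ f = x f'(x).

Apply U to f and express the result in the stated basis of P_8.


g(x) = -(8/3)x^7 - (7/6)x^6 - (35/4)x^5 - (245/24)x^4 - (851/48)x^3 - (281/32)x^2 - (1415/192)x - 575/384

Δ f = -(7/3)x^6 - 7x^5 - (35/3)x^4 - (35/3)x^3 - 11x^2 - (19/3)x - 5/3
θ f = -(7/3)x^7 - 4x^3
E_{-1/2} f = -(1/3)x^7 + (7/6)x^6 - (7/4)x^5 + (35/24)x^4 - (33/16)x^3 + (71/32)x^2 - (199/192)x + 65/384
(Δ + θ + E_{-1/2}) f = -(8/3)x^7 - (7/6)x^6 - (35/4)x^5 - (245/24)x^4 - (851/48)x^3 - (281/32)x^2 - (1415/192)x - 575/384


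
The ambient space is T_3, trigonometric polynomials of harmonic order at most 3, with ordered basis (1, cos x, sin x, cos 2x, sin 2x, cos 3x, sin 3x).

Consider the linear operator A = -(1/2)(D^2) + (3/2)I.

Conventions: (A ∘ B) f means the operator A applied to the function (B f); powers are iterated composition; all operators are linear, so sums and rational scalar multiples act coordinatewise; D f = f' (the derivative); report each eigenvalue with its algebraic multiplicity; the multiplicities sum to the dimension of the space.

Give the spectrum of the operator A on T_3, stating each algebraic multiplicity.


λ = 3/2 (multiplicity 1), λ = 2 (multiplicity 2), λ = 7/2 (multiplicity 2), λ = 6 (multiplicity 2)

image of 1: 3/2
image of cos x: 2cos x
image of sin x: 2sin x
image of cos 2x: (7/2)cos 2x
image of sin 2x: (7/2)sin 2x
image of cos 3x: 6cos 3x
image of sin 3x: 6sin 3x
the matrix is diagonal; its diagonal is (3/2, 2, 2, 7/2, 7/2, 6, 6)
for a triangular matrix the eigenvalues are the diagonal entries, with algebraic multiplicity their repetition count


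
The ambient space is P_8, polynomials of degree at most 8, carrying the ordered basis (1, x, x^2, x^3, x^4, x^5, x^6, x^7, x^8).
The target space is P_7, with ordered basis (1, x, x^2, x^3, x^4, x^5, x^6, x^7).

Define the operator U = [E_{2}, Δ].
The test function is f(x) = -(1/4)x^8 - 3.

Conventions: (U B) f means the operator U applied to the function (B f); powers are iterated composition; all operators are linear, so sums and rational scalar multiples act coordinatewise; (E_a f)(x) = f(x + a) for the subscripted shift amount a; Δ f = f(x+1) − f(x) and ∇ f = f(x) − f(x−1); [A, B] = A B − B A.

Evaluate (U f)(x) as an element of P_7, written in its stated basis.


Δ f = -2x^7 - 7x^6 - 14x^5 - (35/2)x^4 - 14x^3 - 7x^2 - 2x - 1/4
E_{2} Δ f = -2x^7 - 35x^6 - 266x^5 - (2275/2)x^4 - 2954x^3 - 4655x^2 - 4118x - 6305/4
E_{2} f = -(1/4)x^8 - 4x^7 - 28x^6 - 112x^5 - 280x^4 - 448x^3 - 448x^2 - 256x - 67
Δ E_{2} f = -2x^7 - 35x^6 - 266x^5 - (2275/2)x^4 - 2954x^3 - 4655x^2 - 4118x - 6305/4
[E_{2}, Δ] f = 0

g(x) = 0


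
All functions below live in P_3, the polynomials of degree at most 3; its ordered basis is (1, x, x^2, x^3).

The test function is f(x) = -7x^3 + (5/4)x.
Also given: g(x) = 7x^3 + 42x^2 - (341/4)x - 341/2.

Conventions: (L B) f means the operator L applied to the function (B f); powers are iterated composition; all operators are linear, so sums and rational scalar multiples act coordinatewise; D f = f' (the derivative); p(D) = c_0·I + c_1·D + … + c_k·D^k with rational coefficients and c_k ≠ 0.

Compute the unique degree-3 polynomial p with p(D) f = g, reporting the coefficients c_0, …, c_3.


D^0 f = -7x^3 + (5/4)x
D^1 f = -21x^2 + 5/4
D^2 f = -42x
D^3 f = -42
matching coefficients of g against c_0 f + c_1 Df + … from the top degree down determines the c_i
solution: c_0 = -1, c_1 = -2, c_2 = 2, c_3 = 4

p(D) = -I − 2·D + 2·D^2 + 4·D^3, i.e. c_0 = -1, c_1 = -2, c_2 = 2, c_3 = 4


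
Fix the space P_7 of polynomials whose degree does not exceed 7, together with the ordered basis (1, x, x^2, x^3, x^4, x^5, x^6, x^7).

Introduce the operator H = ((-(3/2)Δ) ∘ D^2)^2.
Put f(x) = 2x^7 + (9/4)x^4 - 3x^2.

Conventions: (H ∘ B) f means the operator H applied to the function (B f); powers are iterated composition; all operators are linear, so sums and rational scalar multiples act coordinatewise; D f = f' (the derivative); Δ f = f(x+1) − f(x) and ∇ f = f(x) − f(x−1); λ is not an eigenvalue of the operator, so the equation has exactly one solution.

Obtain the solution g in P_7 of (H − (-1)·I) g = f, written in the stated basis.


write g with unknown coordinates in the stated basis and equate coefficients in (H − (-1)·I) g = f
solving from the highest basis element down gives g = 2x^7 + (9/4)x^4 - 3x^2 - 22680x - 22680
check: H g = 22680x + 22680
so H g − (-1)·g = 2x^7 + (9/4)x^4 - 3x^2 = f ✓

the result is g(x) = 2x^7 + (9/4)x^4 - 3x^2 - 22680x - 22680


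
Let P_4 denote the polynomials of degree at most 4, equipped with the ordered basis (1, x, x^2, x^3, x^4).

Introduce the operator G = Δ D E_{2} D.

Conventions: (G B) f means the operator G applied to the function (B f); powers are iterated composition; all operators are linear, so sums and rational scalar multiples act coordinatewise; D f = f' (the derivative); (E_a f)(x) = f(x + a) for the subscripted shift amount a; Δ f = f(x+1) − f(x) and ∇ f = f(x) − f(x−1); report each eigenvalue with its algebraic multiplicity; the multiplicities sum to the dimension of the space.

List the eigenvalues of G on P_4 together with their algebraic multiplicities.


λ = 0 (multiplicity 5)

image of 1: 0
image of x: 0
image of x^2: 0
image of x^3: 6
image of x^4: 24x + 60
the matrix is upper triangular; its diagonal is (0, 0, 0, 0, 0)
for a triangular matrix the eigenvalues are the diagonal entries, with algebraic multiplicity their repetition count


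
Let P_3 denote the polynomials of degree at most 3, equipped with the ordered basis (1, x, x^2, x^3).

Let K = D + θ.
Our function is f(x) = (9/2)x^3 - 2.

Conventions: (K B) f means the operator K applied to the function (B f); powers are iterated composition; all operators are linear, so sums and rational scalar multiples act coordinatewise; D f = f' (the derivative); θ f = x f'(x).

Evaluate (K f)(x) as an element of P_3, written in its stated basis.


the result is g(x) = (27/2)x^3 + (27/2)x^2

D f = (27/2)x^2
θ f = (27/2)x^3
(D + θ) f = (27/2)x^3 + (27/2)x^2


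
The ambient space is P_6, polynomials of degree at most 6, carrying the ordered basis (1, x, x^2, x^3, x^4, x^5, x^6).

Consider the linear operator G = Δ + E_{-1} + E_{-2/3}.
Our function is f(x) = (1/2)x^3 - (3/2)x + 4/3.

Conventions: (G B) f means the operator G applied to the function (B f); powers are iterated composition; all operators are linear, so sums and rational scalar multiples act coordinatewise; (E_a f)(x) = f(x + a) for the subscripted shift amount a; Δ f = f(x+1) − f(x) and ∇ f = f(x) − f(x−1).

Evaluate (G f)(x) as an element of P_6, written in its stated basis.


Δ f = (3/2)x^2 + (3/2)x - 1
E_{-1} f = (1/2)x^3 - (3/2)x^2 + 7/3
E_{-2/3} f = (1/2)x^3 - x^2 - (5/6)x + 59/27
(Δ + E_{-1} + E_{-2/3}) f = x^3 - x^2 + (2/3)x + 95/27

the image equals g(x) = x^3 - x^2 + (2/3)x + 95/27


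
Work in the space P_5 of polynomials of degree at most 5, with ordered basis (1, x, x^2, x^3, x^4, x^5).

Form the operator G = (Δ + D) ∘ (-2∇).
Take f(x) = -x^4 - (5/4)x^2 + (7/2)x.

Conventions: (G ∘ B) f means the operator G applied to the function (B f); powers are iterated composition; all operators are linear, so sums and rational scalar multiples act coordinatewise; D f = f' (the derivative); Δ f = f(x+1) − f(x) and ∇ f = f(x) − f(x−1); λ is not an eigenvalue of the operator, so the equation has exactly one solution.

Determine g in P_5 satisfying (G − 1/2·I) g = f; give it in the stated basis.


write g with unknown coordinates in the stated basis and equate coefficients in (G − 1/2·I) g = f
solving from the highest basis element down gives g = 2x^4 - (379/2)x^2 + 89x + 2984
check: G g = -96x^2 + 48x + 1492
so G g − 1/2·g = -x^4 - (5/4)x^2 + (7/2)x = f ✓

the image equals g(x) = 2x^4 - (379/2)x^2 + 89x + 2984


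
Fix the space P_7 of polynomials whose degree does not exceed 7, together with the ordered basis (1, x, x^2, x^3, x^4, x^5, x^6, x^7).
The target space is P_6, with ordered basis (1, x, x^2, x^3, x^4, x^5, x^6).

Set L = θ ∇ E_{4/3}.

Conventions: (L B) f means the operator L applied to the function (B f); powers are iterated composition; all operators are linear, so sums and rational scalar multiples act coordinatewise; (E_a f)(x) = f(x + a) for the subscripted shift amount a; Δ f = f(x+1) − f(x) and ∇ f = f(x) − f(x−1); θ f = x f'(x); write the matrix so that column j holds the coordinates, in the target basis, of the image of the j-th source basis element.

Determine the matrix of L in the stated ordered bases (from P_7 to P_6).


the matrix is [[0, 0, 0, 0, 0, 0, 0, 0]; [0, 0, 2, 5, 28/3, 425/27, 682/27, 3185/81]; [0, 0, 0, 6, 20, 140/3, 850/9, 4774/27]; [0, 0, 0, 0, 12, 50, 140, 2975/9]; [0, 0, 0, 0, 0, 20, 100, 980/3]; [0, 0, 0, 0, 0, 0, 30, 175]; [0, 0, 0, 0, 0, 0, 0, 42]] (rows listed top to bottom)

image of 1: 0
image of x: 0
image of x^2: 2x
image of x^3: 6x^2 + 5x
image of x^4: 12x^3 + 20x^2 + (28/3)x
image of x^5: 20x^4 + 50x^3 + (140/3)x^2 + (425/27)x
image of x^6: 30x^5 + 100x^4 + 140x^3 + (850/9)x^2 + (682/27)x
image of x^7: 42x^6 + 175x^5 + (980/3)x^4 + (2975/9)x^3 + (4774/27)x^2 + (3185/81)x
each image's coordinates form column j of the matrix


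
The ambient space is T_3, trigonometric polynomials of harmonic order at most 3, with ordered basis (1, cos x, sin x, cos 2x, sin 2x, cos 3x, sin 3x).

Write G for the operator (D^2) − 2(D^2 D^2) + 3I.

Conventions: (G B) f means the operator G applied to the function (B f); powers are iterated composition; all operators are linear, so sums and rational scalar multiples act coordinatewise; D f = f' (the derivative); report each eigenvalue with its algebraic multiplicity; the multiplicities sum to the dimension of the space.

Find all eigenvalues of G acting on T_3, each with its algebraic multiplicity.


λ = -168 (multiplicity 2), λ = -33 (multiplicity 2), λ = 0 (multiplicity 2), λ = 3 (multiplicity 1)

image of 1: 3
image of cos x: 0
image of sin x: 0
image of cos 2x: -33cos 2x
image of sin 2x: -33sin 2x
image of cos 3x: -168cos 3x
image of sin 3x: -168sin 3x
the matrix is diagonal; its diagonal is (3, 0, 0, -33, -33, -168, -168)
for a triangular matrix the eigenvalues are the diagonal entries, with algebraic multiplicity their repetition count


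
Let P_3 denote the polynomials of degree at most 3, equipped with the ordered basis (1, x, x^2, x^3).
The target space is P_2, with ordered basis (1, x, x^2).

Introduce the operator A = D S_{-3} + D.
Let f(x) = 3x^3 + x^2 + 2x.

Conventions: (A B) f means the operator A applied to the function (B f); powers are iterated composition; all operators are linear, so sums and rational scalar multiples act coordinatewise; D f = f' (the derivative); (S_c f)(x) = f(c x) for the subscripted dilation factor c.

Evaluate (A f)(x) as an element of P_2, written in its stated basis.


g(x) = -234x^2 + 20x - 4

S_{-3} f = -81x^3 + 9x^2 - 6x
D S_{-3} f = -243x^2 + 18x - 6
D f = 9x^2 + 2x + 2
(D S_{-3} + D) f = -234x^2 + 20x - 4


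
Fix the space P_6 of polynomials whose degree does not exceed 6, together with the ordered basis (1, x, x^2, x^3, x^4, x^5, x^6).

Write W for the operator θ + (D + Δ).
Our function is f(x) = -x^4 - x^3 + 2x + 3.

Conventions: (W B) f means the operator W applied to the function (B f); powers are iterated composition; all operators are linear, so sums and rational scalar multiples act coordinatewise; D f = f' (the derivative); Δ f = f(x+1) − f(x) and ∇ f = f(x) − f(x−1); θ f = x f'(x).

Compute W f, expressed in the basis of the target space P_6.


θ f = -4x^4 - 3x^3 + 2x
D f = -4x^3 - 3x^2 + 2
Δ f = -4x^3 - 9x^2 - 7x
(D + Δ) f = -8x^3 - 12x^2 - 7x + 2
(θ + (D + Δ)) f = -4x^4 - 11x^3 - 12x^2 - 5x + 2

g(x) = -4x^4 - 11x^3 - 12x^2 - 5x + 2


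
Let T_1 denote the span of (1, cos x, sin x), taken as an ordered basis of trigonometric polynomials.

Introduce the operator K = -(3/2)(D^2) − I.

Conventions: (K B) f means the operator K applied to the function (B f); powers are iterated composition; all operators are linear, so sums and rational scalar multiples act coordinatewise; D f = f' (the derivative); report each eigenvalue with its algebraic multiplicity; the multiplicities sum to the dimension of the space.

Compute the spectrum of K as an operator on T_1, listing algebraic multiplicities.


λ = -1 (multiplicity 1), λ = 1/2 (multiplicity 2)

image of 1: -1
image of cos x: (1/2)cos x
image of sin x: (1/2)sin x
the matrix is diagonal; its diagonal is (-1, 1/2, 1/2)
for a triangular matrix the eigenvalues are the diagonal entries, with algebraic multiplicity their repetition count


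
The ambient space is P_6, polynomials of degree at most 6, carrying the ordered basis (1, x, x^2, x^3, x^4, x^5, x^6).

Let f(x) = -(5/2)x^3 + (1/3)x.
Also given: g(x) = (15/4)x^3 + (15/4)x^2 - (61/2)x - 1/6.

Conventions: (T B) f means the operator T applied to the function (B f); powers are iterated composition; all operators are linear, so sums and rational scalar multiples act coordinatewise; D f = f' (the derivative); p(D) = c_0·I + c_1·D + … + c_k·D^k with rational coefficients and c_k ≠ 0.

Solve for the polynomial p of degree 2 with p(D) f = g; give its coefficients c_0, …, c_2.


D^0 f = -(5/2)x^3 + (1/3)x
D^1 f = -(15/2)x^2 + 1/3
D^2 f = -15x
matching coefficients of g against c_0 f + c_1 Df + … from the top degree down determines the c_i
solution: c_0 = -3/2, c_1 = -1/2, c_2 = 2

p(D) = -(3/2)·I − (1/2)·D + 2·D^2, i.e. c_0 = -3/2, c_1 = -1/2, c_2 = 2


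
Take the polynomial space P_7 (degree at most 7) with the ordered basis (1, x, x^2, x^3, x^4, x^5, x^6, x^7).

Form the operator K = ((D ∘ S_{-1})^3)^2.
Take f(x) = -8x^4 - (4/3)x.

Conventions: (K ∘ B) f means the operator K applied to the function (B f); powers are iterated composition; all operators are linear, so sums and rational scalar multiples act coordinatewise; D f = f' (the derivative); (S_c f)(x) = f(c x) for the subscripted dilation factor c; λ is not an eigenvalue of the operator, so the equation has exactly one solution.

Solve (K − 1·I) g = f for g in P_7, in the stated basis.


write g with unknown coordinates in the stated basis and equate coefficients in (K − 1·I) g = f
solving from the highest basis element down gives g = 8x^4 + (4/3)x
check: K g = 0
so K g − 1·g = -8x^4 - (4/3)x = f ✓

the result is g(x) = 8x^4 + (4/3)x


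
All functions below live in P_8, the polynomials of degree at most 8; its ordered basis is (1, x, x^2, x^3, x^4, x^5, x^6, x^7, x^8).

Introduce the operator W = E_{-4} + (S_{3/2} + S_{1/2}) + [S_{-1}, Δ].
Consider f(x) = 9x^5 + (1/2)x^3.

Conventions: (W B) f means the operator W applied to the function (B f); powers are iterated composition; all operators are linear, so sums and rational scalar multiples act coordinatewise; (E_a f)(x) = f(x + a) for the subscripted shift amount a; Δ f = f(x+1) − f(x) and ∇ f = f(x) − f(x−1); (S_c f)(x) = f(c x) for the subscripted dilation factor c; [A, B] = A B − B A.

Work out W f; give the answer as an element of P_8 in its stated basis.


g(x) = (621/8)x^5 - 90x^4 + (5769/4)x^3 - 5583x^2 + 11544x - 9229

E_{-4} f = 9x^5 - 180x^4 + (2881/2)x^3 - 5766x^2 + 11544x - 9248
S_{3/2} f = (2187/32)x^5 + (27/16)x^3
S_{1/2} f = (9/32)x^5 + (1/16)x^3
(S_{3/2} + S_{1/2}) f = (549/8)x^5 + (7/4)x^3
Δ f = 45x^4 + 90x^3 + (183/2)x^2 + (93/2)x + 19/2
S_{-1} Δ f = 45x^4 - 90x^3 + (183/2)x^2 - (93/2)x + 19/2
S_{-1} f = -9x^5 - (1/2)x^3
Δ S_{-1} f = -45x^4 - 90x^3 - (183/2)x^2 - (93/2)x - 19/2
[S_{-1}, Δ] f = 90x^4 + 183x^2 + 19
(E_{-4} + (S_{3/2} + S_{1/2}) + [S_{-1}, Δ]) f = (621/8)x^5 - 90x^4 + (5769/4)x^3 - 5583x^2 + 11544x - 9229


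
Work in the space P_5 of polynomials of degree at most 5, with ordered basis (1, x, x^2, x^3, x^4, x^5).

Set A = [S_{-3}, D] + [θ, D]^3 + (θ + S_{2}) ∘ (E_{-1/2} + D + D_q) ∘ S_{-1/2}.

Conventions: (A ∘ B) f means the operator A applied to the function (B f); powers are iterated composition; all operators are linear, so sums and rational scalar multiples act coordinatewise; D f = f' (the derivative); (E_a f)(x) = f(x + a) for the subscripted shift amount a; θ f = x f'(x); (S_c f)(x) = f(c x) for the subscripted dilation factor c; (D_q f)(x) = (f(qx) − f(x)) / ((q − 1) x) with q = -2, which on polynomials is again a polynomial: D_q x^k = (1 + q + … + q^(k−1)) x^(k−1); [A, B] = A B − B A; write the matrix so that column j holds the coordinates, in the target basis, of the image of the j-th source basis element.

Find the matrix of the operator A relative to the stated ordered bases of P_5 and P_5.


image of 1: 1
image of x: -(3/2)x + 13/4
image of x^2: (3/2)x^2 - 24x + 1/16
image of x^3: -(11/8)x^3 + (837/8)x^2 - (9/32)x - 383/64
image of x^4: (5/4)x^4 - (6945/16)x^3 + (9/16)x^2 - (771/32)x + 1/256
image of x^5: -(37/32)x^5 + (25785/16)x^4 - (55/64)x^3 - (3825/64)x^2 - (15/512)x + 1/1024
each image's coordinates form column j of the matrix

the matrix is [[1, 13/4, 1/16, -383/64, 1/256, 1/1024]; [0, -3/2, -24, -9/32, -771/32, -15/512]; [0, 0, 3/2, 837/8, 9/16, -3825/64]; [0, 0, 0, -11/8, -6945/16, -55/64]; [0, 0, 0, 0, 5/4, 25785/16]; [0, 0, 0, 0, 0, -37/32]] (rows listed top to bottom)


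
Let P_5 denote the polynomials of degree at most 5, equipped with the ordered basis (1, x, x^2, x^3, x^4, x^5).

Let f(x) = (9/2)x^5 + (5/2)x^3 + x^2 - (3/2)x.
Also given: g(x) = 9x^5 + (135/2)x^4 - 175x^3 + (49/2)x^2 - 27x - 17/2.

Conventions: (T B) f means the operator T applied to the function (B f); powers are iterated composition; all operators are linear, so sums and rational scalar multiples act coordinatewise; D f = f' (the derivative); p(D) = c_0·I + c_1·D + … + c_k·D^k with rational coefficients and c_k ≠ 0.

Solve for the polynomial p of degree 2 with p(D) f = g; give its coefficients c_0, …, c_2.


p(D) = 2·I + 3·D − 2·D^2, i.e. c_0 = 2, c_1 = 3, c_2 = -2

D^0 f = (9/2)x^5 + (5/2)x^3 + x^2 - (3/2)x
D^1 f = (45/2)x^4 + (15/2)x^2 + 2x - 3/2
D^2 f = 90x^3 + 15x + 2
matching coefficients of g against c_0 f + c_1 Df + … from the top degree down determines the c_i
solution: c_0 = 2, c_1 = 3, c_2 = -2


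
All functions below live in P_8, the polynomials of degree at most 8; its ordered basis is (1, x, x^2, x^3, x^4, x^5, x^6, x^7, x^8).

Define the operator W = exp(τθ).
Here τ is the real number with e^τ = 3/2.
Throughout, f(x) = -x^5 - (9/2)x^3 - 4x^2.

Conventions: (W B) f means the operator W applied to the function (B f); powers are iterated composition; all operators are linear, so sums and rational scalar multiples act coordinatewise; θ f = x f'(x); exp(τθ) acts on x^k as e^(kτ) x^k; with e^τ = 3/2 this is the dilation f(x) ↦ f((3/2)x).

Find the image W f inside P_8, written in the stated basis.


exp(τθ) x^k = e^(kτ) x^k; with e^τ = 3/2 this sends x^k to (3/2)^k x^k
x^2 ↦ 9/4 x^2
x^3 ↦ 27/8 x^3
x^5 ↦ 243/32 x^5
applying this coordinatewise to f: exp(τθ) f = -(243/32)x^5 - (243/16)x^3 - 9x^2

the result is g(x) = -(243/32)x^5 - (243/16)x^3 - 9x^2


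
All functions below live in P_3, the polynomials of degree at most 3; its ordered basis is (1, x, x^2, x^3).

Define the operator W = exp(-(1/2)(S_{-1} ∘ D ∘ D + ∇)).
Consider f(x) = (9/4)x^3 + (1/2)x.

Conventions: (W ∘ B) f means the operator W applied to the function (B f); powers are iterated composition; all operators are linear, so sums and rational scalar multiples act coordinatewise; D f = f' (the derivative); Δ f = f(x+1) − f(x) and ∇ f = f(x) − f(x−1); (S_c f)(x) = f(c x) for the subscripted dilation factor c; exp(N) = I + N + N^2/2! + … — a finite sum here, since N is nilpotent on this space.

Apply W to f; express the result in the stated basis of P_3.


order-1 term: -(27/8)x^2 + (81/8)x - 11/8
order-2 term: (27/16)x - 27/16
order-3 term: -9/32
the series for exp(-(1/2)(S_{-1} ∘ D ∘ D + ∇)) f terminates at order 3
exp(-(1/2)(S_{-1} ∘ D ∘ D + ∇)) f = (9/4)x^3 - (27/8)x^2 + (197/16)x - 107/32

the image equals g(x) = (9/4)x^3 - (27/8)x^2 + (197/16)x - 107/32


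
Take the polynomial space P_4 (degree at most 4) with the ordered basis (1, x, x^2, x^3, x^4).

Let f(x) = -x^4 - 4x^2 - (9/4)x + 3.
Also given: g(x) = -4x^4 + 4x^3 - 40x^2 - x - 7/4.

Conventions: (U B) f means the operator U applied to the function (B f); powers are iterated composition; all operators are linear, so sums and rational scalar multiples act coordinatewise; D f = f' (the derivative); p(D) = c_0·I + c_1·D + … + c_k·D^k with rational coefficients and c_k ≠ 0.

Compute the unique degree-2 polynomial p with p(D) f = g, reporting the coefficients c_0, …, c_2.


D^0 f = -x^4 - 4x^2 - (9/4)x + 3
D^1 f = -4x^3 - 8x - 9/4
D^2 f = -12x^2 - 8
matching coefficients of g against c_0 f + c_1 Df + … from the top degree down determines the c_i
solution: c_0 = 4, c_1 = -1, c_2 = 2

p(D) = 4·I − D + 2·D^2, i.e. c_0 = 4, c_1 = -1, c_2 = 2


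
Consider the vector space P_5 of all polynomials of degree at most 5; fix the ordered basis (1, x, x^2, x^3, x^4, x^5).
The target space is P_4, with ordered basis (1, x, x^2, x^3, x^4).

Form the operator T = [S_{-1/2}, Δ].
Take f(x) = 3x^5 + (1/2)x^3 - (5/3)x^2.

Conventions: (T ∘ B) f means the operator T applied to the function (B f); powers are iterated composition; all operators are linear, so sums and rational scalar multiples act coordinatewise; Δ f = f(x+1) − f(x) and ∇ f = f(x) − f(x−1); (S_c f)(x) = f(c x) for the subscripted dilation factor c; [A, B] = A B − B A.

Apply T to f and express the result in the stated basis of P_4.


Δ f = 15x^4 + 30x^3 + (63/2)x^2 + (79/6)x + 11/6
S_{-1/2} Δ f = (15/16)x^4 - (15/4)x^3 + (63/8)x^2 - (79/12)x + 11/6
S_{-1/2} f = -(3/32)x^5 - (1/16)x^3 - (5/12)x^2
Δ S_{-1/2} f = -(15/32)x^4 - (15/16)x^3 - (9/8)x^2 - (143/96)x - 55/96
[S_{-1/2}, Δ] f = (45/32)x^4 - (45/16)x^3 + 9x^2 - (163/32)x + 77/32

the image equals g(x) = (45/32)x^4 - (45/16)x^3 + 9x^2 - (163/32)x + 77/32


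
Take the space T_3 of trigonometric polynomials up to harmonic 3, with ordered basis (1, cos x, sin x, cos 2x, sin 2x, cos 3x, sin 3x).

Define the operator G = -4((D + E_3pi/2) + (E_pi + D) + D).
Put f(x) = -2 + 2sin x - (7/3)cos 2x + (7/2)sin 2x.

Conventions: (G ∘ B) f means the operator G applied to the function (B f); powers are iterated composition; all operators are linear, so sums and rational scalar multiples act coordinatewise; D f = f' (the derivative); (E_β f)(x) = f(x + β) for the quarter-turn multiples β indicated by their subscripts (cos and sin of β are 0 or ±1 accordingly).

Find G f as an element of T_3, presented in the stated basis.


g(x) = 16 - 16cos x + 8sin x - 84cos 2x - 56sin 2x

D f = 2cos x + 7cos 2x + (14/3)sin 2x
E_3pi/2 f = -2 - 2cos x + (7/3)cos 2x - (7/2)sin 2x
(D + E_3pi/2) f = -2 + (28/3)cos 2x + (7/6)sin 2x
E_pi f = -2 - 2sin x - (7/3)cos 2x + (7/2)sin 2x
D f = 2cos x + 7cos 2x + (14/3)sin 2x
(E_pi + D) f = -2 + 2cos x - 2sin x + (14/3)cos 2x + (49/6)sin 2x
D f = 2cos x + 7cos 2x + (14/3)sin 2x
((D + E_3pi/2) + (E_pi + D) + D) f = -4 + 4cos x - 2sin x + 21cos 2x + 14sin 2x
(-4((D + E_3pi/2) + (E_pi + D) + D)) f = 16 - 16cos x + 8sin x - 84cos 2x - 56sin 2x


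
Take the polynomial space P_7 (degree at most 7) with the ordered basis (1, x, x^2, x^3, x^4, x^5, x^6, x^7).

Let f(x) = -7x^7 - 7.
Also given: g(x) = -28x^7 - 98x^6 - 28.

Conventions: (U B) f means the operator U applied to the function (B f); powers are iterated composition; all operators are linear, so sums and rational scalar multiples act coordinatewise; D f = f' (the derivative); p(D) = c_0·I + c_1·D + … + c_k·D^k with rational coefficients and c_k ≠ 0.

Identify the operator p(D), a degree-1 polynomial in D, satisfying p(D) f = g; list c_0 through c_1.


D^0 f = -7x^7 - 7
D^1 f = -49x^6
matching coefficients of g against c_0 f + c_1 Df + … from the top degree down determines the c_i
solution: c_0 = 4, c_1 = 2

p(D) = 4·I + 2·D, i.e. c_0 = 4, c_1 = 2


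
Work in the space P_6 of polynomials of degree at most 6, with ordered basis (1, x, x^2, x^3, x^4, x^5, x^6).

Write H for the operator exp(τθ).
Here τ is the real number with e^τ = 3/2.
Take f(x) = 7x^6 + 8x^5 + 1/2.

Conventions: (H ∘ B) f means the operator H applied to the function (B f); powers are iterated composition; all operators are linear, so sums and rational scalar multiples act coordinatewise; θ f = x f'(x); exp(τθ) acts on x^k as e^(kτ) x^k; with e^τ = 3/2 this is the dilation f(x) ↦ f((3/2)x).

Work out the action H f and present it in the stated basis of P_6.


the image equals g(x) = (5103/64)x^6 + (243/4)x^5 + 1/2

exp(τθ) x^k = e^(kτ) x^k; with e^τ = 3/2 this sends x^k to (3/2)^k x^k
x^5 ↦ 243/32 x^5
x^6 ↦ 729/64 x^6
applying this coordinatewise to f: exp(τθ) f = (5103/64)x^6 + (243/4)x^5 + 1/2


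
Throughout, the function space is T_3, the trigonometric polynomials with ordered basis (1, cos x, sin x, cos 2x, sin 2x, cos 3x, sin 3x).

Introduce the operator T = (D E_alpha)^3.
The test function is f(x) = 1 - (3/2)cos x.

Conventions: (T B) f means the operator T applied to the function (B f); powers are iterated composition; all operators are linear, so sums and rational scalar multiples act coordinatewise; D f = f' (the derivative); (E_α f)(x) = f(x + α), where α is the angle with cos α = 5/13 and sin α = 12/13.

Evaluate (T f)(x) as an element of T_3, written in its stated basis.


E_alpha f = 1 - (15/26)cos x + (18/13)sin x
D E_alpha f = (18/13)cos x + (15/26)sin x
E_alpha (D E_alpha) f = (180/169)cos x - (357/338)sin x
D E_alpha (D E_alpha) f = -(357/338)cos x - (180/169)sin x
E_alpha (D E_alpha) (D E_alpha) f = -(6105/4394)cos x + (1242/2197)sin x
D E_alpha (D E_alpha) (D E_alpha) f = (1242/2197)cos x + (6105/4394)sin x

the image equals g(x) = (1242/2197)cos x + (6105/4394)sin x


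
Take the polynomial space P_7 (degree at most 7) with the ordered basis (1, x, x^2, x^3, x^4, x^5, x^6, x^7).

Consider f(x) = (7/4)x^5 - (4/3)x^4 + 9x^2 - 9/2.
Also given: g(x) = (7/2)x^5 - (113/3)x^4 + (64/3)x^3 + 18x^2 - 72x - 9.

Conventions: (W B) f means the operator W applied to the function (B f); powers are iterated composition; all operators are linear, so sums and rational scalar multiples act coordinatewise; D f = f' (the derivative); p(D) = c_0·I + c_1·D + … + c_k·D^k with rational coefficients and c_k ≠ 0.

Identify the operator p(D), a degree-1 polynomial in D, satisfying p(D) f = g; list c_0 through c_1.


c_0 = 2, c_1 = -4

D^0 f = (7/4)x^5 - (4/3)x^4 + 9x^2 - 9/2
D^1 f = (35/4)x^4 - (16/3)x^3 + 18x
matching coefficients of g against c_0 f + c_1 Df + … from the top degree down determines the c_i
solution: c_0 = 2, c_1 = -4


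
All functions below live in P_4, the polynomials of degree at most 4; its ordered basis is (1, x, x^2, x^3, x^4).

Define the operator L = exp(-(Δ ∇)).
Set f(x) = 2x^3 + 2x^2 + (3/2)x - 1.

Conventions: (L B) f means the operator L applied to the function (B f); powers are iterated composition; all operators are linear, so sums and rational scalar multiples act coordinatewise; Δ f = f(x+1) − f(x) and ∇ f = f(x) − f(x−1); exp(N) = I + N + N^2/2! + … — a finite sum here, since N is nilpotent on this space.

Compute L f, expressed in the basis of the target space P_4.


the result is g(x) = 2x^3 + 2x^2 - (21/2)x - 5

order-1 term: -12x - 4
the series for exp(-(Δ ∇)) f terminates at order 1
exp(-(Δ ∇)) f = 2x^3 + 2x^2 - (21/2)x - 5
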